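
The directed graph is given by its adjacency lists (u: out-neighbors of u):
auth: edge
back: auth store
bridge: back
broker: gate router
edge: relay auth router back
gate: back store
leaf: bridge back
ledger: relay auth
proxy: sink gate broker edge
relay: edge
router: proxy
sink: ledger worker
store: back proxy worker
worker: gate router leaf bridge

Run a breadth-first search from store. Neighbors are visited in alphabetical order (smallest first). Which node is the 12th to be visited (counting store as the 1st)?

Visit store; enqueue back, proxy, worker → queue [back, proxy, worker]
Visit back; enqueue auth → queue [proxy, worker, auth]
Visit proxy; enqueue broker, edge, gate, sink → queue [worker, auth, broker, edge, gate, sink]
Visit worker; enqueue bridge, leaf, router → queue [auth, broker, edge, gate, sink, bridge, leaf, router]
Visit auth → queue [broker, edge, gate, sink, bridge, leaf, router]
Visit broker → queue [edge, gate, sink, bridge, leaf, router]
Visit edge; enqueue relay → queue [gate, sink, bridge, leaf, router, relay]
Visit gate → queue [sink, bridge, leaf, router, relay]
Visit sink; enqueue ledger → queue [bridge, leaf, router, relay, ledger]
Visit bridge → queue [leaf, router, relay, ledger]
Visit leaf → queue [router, relay, ledger]
Visit router → queue [relay, ledger]
Visit relay → queue [ledger]
Visit ledger → queue []

Visit order: store, back, proxy, worker, auth, broker, edge, gate, sink, bridge, leaf, router, relay, ledger

router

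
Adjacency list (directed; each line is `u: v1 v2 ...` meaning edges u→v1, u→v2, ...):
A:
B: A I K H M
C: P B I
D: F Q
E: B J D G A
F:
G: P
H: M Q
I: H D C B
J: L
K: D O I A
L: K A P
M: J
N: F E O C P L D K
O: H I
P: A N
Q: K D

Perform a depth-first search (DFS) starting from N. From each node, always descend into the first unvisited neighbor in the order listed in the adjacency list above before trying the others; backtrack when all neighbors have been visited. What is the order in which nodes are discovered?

Visit N
N → F
N → E
E → B
B → A
B → I
I → H
H → M
M → J
J → L
L → K
K → D
D → Q
K → O
L → P
I → C
E → G

N, F, E, B, A, I, H, M, J, L, K, D, Q, O, P, C, G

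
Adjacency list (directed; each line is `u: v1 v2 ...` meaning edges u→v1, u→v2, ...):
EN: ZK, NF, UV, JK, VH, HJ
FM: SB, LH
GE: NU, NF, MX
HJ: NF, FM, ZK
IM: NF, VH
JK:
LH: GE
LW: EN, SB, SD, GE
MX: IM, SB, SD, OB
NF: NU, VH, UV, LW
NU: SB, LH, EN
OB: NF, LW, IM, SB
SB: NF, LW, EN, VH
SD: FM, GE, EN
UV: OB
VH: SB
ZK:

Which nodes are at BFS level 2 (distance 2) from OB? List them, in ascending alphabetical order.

Level 0: OB
Level 1: IM, LW, NF, SB
Level 2: EN, GE, NU, SD, UV, VH
Level 3: FM, HJ, JK, LH, MX, ZK

EN, GE, NU, SD, UV, VH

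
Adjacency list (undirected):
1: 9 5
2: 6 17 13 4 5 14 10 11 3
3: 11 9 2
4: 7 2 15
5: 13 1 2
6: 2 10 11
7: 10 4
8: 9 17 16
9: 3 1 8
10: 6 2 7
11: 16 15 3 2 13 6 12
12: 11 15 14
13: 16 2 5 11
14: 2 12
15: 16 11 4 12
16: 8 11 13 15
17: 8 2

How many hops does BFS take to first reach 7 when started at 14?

Level 0: 14
Level 1: 2, 12
Level 2: 3, 4, 5, 6, 10, 11, 13, 15, 17
Level 3: 1, 7, 8, 9, 16
7 first appears at level 3.

3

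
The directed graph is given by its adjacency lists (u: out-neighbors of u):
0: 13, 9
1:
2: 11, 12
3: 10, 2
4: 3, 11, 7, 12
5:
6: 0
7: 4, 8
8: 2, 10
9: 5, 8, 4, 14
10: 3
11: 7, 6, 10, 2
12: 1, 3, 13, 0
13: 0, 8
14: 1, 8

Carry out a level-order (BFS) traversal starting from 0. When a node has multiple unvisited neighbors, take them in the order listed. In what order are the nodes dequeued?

Visit 0; enqueue 13, 9 → queue [13, 9]
Visit 13; enqueue 8 → queue [9, 8]
Visit 9; enqueue 5, 4, 14 → queue [8, 5, 4, 14]
Visit 8; enqueue 2, 10 → queue [5, 4, 14, 2, 10]
Visit 5 → queue [4, 14, 2, 10]
Visit 4; enqueue 3, 11, 7, 12 → queue [14, 2, 10, 3, 11, 7, 12]
Visit 14; enqueue 1 → queue [2, 10, 3, 11, 7, 12, 1]
Visit 2 → queue [10, 3, 11, 7, 12, 1]
Visit 10 → queue [3, 11, 7, 12, 1]
Visit 3 → queue [11, 7, 12, 1]
Visit 11; enqueue 6 → queue [7, 12, 1, 6]
Visit 7 → queue [12, 1, 6]
Visit 12 → queue [1, 6]
Visit 1 → queue [6]
Visit 6 → queue []

0 → 13 → 9 → 8 → 5 → 4 → 14 → 2 → 10 → 3 → 11 → 7 → 12 → 1 → 6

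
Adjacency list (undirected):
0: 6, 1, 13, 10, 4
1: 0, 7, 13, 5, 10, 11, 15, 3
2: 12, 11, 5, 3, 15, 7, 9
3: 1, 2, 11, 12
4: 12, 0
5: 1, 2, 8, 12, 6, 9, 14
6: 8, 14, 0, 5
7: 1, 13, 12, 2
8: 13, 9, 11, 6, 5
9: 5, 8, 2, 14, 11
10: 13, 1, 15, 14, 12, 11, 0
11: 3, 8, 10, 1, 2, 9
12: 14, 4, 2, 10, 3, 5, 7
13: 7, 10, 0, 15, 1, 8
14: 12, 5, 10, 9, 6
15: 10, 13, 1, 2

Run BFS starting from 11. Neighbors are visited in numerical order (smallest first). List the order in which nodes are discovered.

Visit 11; enqueue 1, 2, 3, 8, 9, 10 → queue [1, 2, 3, 8, 9, 10]
Visit 1; enqueue 0, 5, 7, 13, 15 → queue [2, 3, 8, 9, 10, 0, 5, 7, 13, 15]
Visit 2; enqueue 12 → queue [3, 8, 9, 10, 0, 5, 7, 13, 15, 12]
Visit 3 → queue [8, 9, 10, 0, 5, 7, 13, 15, 12]
Visit 8; enqueue 6 → queue [9, 10, 0, 5, 7, 13, 15, 12, 6]
Visit 9; enqueue 14 → queue [10, 0, 5, 7, 13, 15, 12, 6, 14]
Visit 10 → queue [0, 5, 7, 13, 15, 12, 6, 14]
Visit 0; enqueue 4 → queue [5, 7, 13, 15, 12, 6, 14, 4]
Visit 5 → queue [7, 13, 15, 12, 6, 14, 4]
Visit 7 → queue [13, 15, 12, 6, 14, 4]
Visit 13 → queue [15, 12, 6, 14, 4]
Visit 15 → queue [12, 6, 14, 4]
Visit 12 → queue [6, 14, 4]
Visit 6 → queue [14, 4]
Visit 14 → queue [4]
Visit 4 → queue []

11 → 1 → 2 → 3 → 8 → 9 → 10 → 0 → 5 → 7 → 13 → 15 → 12 → 6 → 14 → 4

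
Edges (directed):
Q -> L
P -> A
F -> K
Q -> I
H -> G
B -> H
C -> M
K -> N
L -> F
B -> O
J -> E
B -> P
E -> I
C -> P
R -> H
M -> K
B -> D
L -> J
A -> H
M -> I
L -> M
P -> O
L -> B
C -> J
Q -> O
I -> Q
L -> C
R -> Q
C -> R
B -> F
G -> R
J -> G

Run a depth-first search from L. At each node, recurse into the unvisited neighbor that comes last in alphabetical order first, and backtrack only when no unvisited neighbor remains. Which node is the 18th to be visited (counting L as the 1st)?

D

Visit L
L → M
M → K
K → N
M → I
I → Q
Q → O
L → J
J → G
G → R
R → H
J → E
L → F
L → C
C → P
P → A
L → B
B → D

Visit order: L, M, K, N, I, Q, O, J, G, R, H, E, F, C, P, A, B, D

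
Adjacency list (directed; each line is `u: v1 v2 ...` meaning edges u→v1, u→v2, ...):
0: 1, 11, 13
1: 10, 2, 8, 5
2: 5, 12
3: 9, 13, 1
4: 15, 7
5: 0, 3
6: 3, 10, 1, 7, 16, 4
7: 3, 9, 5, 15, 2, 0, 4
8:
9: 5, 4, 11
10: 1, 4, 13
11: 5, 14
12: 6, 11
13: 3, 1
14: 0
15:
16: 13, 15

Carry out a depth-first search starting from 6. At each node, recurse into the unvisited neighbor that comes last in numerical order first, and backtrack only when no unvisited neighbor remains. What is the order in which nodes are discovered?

6, 16, 15, 13, 3, 9, 11, 14, 0, 1, 10, 4, 7, 5, 2, 12, 8

Visit 6
6 → 16
16 → 15
16 → 13
13 → 3
3 → 9
9 → 11
11 → 14
14 → 0
0 → 1
1 → 10
10 → 4
4 → 7
7 → 5
7 → 2
2 → 12
1 → 8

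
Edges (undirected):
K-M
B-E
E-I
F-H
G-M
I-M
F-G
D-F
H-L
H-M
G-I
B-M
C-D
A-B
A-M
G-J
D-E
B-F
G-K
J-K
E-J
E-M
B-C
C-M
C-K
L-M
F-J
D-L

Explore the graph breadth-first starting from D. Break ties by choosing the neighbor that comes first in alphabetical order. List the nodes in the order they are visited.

D, C, E, F, L, B, K, M, I, J, G, H, A

Visit D; enqueue C, E, F, L → queue [C, E, F, L]
Visit C; enqueue B, K, M → queue [E, F, L, B, K, M]
Visit E; enqueue I, J → queue [F, L, B, K, M, I, J]
Visit F; enqueue G, H → queue [L, B, K, M, I, J, G, H]
Visit L → queue [B, K, M, I, J, G, H]
Visit B; enqueue A → queue [K, M, I, J, G, H, A]
Visit K → queue [M, I, J, G, H, A]
Visit M → queue [I, J, G, H, A]
Visit I → queue [J, G, H, A]
Visit J → queue [G, H, A]
Visit G → queue [H, A]
Visit H → queue [A]
Visit A → queue []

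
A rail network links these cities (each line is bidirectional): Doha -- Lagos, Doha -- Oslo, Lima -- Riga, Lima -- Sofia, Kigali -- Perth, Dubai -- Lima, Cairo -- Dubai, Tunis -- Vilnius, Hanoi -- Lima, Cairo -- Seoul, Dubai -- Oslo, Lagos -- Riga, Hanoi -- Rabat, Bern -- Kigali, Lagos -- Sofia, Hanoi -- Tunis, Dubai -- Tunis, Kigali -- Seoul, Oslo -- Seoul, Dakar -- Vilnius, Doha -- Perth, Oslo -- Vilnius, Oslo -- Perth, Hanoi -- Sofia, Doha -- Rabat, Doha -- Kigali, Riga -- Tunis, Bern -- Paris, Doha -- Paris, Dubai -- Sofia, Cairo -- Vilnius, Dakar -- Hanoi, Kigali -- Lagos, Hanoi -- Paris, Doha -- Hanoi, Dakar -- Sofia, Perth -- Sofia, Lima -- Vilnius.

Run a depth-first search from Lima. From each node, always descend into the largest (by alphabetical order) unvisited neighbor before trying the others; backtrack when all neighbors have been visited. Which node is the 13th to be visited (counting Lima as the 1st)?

Visit Lima
Lima → Vilnius
Vilnius → Tunis
Tunis → Riga
Riga → Lagos
Lagos → Sofia
Sofia → Perth
Perth → Oslo
Oslo → Seoul
Seoul → Kigali
Kigali → Doha
Doha → Rabat
Rabat → Hanoi
Hanoi → Paris
Paris → Bern
Hanoi → Dakar
Seoul → Cairo
Cairo → Dubai

Visit order: Lima, Vilnius, Tunis, Riga, Lagos, Sofia, Perth, Oslo, Seoul, Kigali, Doha, Rabat, Hanoi, Paris, Bern, Dakar, Cairo, Dubai

Hanoi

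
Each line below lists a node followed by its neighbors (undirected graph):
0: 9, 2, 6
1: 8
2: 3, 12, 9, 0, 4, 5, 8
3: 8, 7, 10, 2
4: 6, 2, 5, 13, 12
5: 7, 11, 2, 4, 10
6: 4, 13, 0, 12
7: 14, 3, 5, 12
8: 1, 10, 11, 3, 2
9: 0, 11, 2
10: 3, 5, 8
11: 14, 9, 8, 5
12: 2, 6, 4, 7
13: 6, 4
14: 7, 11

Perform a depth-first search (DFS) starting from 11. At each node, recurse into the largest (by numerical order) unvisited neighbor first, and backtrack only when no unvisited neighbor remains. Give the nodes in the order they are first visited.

11 -> 14 -> 7 -> 12 -> 6 -> 13 -> 4 -> 5 -> 10 -> 8 -> 3 -> 2 -> 9 -> 0 -> 1

Visit 11
11 → 14
14 → 7
7 → 12
12 → 6
6 → 13
13 → 4
4 → 5
5 → 10
10 → 8
8 → 3
3 → 2
2 → 9
9 → 0
8 → 1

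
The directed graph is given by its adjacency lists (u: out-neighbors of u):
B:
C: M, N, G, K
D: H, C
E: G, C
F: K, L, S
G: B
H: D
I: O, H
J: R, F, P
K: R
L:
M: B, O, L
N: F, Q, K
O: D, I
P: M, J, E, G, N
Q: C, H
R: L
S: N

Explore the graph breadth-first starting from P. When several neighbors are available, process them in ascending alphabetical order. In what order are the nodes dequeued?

Visit P; enqueue E, G, J, M, N → queue [E, G, J, M, N]
Visit E; enqueue C → queue [G, J, M, N, C]
Visit G; enqueue B → queue [J, M, N, C, B]
Visit J; enqueue F, R → queue [M, N, C, B, F, R]
Visit M; enqueue L, O → queue [N, C, B, F, R, L, O]
Visit N; enqueue K, Q → queue [C, B, F, R, L, O, K, Q]
Visit C → queue [B, F, R, L, O, K, Q]
Visit B → queue [F, R, L, O, K, Q]
Visit F; enqueue S → queue [R, L, O, K, Q, S]
Visit R → queue [L, O, K, Q, S]
Visit L → queue [O, K, Q, S]
Visit O; enqueue D, I → queue [K, Q, S, D, I]
Visit K → queue [Q, S, D, I]
Visit Q; enqueue H → queue [S, D, I, H]
Visit S → queue [D, I, H]
Visit D → queue [I, H]
Visit I → queue [H]
Visit H → queue []

P, E, G, J, M, N, C, B, F, R, L, O, K, Q, S, D, I, H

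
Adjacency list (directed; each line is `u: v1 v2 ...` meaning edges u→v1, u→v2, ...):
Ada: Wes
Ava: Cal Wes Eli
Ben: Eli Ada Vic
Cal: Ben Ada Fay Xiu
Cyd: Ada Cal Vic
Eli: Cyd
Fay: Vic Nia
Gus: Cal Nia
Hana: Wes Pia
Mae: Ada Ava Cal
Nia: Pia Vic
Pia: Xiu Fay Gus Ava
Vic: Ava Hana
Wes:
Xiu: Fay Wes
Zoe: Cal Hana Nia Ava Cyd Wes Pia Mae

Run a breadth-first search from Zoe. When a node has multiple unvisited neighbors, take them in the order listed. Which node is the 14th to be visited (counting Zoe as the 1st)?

Visit Zoe; enqueue Cal, Hana, Nia, Ava, Cyd, Wes, Pia, Mae → queue [Cal, Hana, Nia, Ava, Cyd, Wes, Pia, Mae]
Visit Cal; enqueue Ben, Ada, Fay, Xiu → queue [Hana, Nia, Ava, Cyd, Wes, Pia, Mae, Ben, Ada, Fay, Xiu]
Visit Hana → queue [Nia, Ava, Cyd, Wes, Pia, Mae, Ben, Ada, Fay, Xiu]
Visit Nia; enqueue Vic → queue [Ava, Cyd, Wes, Pia, Mae, Ben, Ada, Fay, Xiu, Vic]
Visit Ava; enqueue Eli → queue [Cyd, Wes, Pia, Mae, Ben, Ada, Fay, Xiu, Vic, Eli]
Visit Cyd → queue [Wes, Pia, Mae, Ben, Ada, Fay, Xiu, Vic, Eli]
Visit Wes → queue [Pia, Mae, Ben, Ada, Fay, Xiu, Vic, Eli]
Visit Pia; enqueue Gus → queue [Mae, Ben, Ada, Fay, Xiu, Vic, Eli, Gus]
Visit Mae → queue [Ben, Ada, Fay, Xiu, Vic, Eli, Gus]
Visit Ben → queue [Ada, Fay, Xiu, Vic, Eli, Gus]
Visit Ada → queue [Fay, Xiu, Vic, Eli, Gus]
Visit Fay → queue [Xiu, Vic, Eli, Gus]
Visit Xiu → queue [Vic, Eli, Gus]
Visit Vic → queue [Eli, Gus]
Visit Eli → queue [Gus]
Visit Gus → queue []

Visit order: Zoe, Cal, Hana, Nia, Ava, Cyd, Wes, Pia, Mae, Ben, Ada, Fay, Xiu, Vic, Eli, Gus

Vic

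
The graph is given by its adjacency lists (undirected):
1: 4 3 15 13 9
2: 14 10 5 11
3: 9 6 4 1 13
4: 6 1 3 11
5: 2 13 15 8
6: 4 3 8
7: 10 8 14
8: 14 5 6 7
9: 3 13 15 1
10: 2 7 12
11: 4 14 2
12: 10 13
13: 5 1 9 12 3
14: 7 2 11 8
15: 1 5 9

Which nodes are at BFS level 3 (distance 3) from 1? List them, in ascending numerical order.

Level 0: 1
Level 1: 3, 4, 9, 13, 15
Level 2: 5, 6, 11, 12
Level 3: 2, 8, 10, 14
Level 4: 7

2, 8, 10, 14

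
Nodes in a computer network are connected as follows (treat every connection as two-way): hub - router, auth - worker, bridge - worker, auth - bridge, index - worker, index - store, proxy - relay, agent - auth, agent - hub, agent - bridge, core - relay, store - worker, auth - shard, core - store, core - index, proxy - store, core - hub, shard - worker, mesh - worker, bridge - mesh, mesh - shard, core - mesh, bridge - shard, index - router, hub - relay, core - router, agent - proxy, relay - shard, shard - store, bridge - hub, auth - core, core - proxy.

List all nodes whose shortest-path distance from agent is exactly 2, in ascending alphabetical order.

Level 0: agent
Level 1: auth, bridge, hub, proxy
Level 2: core, mesh, relay, router, shard, store, worker
Level 3: index

core, mesh, relay, router, shard, store, worker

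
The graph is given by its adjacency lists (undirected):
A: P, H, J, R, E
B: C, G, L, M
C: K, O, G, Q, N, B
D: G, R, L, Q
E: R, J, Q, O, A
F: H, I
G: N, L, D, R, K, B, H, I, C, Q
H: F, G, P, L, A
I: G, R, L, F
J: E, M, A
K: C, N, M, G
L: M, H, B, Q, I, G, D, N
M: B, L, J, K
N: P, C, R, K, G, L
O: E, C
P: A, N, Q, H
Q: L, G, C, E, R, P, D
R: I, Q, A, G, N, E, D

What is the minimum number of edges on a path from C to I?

2

Level 0: C
Level 1: B, G, K, N, O, Q
Level 2: D, E, H, I, L, M, P, R
Level 3: A, F, J
I first appears at level 2.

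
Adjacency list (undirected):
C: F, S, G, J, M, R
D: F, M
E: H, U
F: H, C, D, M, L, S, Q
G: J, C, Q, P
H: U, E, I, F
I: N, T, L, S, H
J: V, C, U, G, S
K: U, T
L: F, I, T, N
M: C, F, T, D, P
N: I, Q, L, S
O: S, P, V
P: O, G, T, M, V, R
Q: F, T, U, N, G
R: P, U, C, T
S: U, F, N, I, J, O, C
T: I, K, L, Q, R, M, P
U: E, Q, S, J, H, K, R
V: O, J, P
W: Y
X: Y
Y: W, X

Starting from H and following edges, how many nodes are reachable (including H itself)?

BFS from H visits: H, E, F, I, U, C, D, L, M, Q, S, N, T, J, K, R, G, P, O, V
Reachable nodes: 20 of 23 total.

20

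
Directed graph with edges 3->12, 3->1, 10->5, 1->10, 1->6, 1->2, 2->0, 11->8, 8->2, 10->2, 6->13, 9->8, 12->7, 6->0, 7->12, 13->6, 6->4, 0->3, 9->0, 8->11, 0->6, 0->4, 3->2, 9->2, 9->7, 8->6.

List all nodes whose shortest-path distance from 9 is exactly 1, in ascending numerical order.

Level 0: 9
Level 1: 0, 2, 7, 8
Level 2: 3, 4, 6, 11, 12
Level 3: 1, 13
Level 4: 10
Level 5: 5

0, 2, 7, 8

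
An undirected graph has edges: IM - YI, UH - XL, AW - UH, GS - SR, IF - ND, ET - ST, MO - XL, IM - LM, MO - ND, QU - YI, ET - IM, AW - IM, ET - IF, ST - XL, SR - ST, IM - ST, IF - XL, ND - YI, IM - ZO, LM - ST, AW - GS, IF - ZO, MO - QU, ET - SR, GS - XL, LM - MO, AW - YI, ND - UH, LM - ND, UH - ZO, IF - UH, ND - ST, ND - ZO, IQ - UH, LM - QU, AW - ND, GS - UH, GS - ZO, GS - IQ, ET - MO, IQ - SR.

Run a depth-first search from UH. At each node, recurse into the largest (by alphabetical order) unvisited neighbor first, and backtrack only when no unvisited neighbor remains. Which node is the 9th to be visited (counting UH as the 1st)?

Visit UH
UH → ZO
ZO → ND
ND → YI
YI → QU
QU → MO
MO → XL
XL → ST
ST → SR
SR → IQ
IQ → GS
GS → AW
AW → IM
IM → LM
IM → ET
ET → IF

Visit order: UH, ZO, ND, YI, QU, MO, XL, ST, SR, IQ, GS, AW, IM, LM, ET, IF

SR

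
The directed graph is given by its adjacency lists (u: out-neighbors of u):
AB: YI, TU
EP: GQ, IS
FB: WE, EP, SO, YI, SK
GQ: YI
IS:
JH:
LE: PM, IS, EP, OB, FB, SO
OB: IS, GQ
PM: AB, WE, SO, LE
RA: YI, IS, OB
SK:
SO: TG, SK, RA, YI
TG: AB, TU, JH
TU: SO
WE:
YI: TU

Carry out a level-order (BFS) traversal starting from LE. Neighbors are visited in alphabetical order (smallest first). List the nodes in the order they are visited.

Visit LE; enqueue EP, FB, IS, OB, PM, SO → queue [EP, FB, IS, OB, PM, SO]
Visit EP; enqueue GQ → queue [FB, IS, OB, PM, SO, GQ]
Visit FB; enqueue SK, WE, YI → queue [IS, OB, PM, SO, GQ, SK, WE, YI]
Visit IS → queue [OB, PM, SO, GQ, SK, WE, YI]
Visit OB → queue [PM, SO, GQ, SK, WE, YI]
Visit PM; enqueue AB → queue [SO, GQ, SK, WE, YI, AB]
Visit SO; enqueue RA, TG → queue [GQ, SK, WE, YI, AB, RA, TG]
Visit GQ → queue [SK, WE, YI, AB, RA, TG]
Visit SK → queue [WE, YI, AB, RA, TG]
Visit WE → queue [YI, AB, RA, TG]
Visit YI; enqueue TU → queue [AB, RA, TG, TU]
Visit AB → queue [RA, TG, TU]
Visit RA → queue [TG, TU]
Visit TG; enqueue JH → queue [TU, JH]
Visit TU → queue [JH]
Visit JH → queue []

LE -> EP -> FB -> IS -> OB -> PM -> SO -> GQ -> SK -> WE -> YI -> AB -> RA -> TG -> TU -> JH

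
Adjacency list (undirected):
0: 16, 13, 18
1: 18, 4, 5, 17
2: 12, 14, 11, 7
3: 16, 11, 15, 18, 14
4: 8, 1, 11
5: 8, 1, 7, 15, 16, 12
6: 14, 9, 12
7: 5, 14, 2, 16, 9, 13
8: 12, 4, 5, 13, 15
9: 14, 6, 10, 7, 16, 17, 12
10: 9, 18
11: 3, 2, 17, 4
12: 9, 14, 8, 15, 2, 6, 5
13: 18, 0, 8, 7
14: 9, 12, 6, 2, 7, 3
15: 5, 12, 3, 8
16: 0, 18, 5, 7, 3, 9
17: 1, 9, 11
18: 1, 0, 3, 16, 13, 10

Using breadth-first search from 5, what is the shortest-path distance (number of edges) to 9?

2

Level 0: 5
Level 1: 1, 7, 8, 12, 15, 16
Level 2: 0, 2, 3, 4, 6, 9, 13, 14, 17, 18
Level 3: 10, 11
9 first appears at level 2.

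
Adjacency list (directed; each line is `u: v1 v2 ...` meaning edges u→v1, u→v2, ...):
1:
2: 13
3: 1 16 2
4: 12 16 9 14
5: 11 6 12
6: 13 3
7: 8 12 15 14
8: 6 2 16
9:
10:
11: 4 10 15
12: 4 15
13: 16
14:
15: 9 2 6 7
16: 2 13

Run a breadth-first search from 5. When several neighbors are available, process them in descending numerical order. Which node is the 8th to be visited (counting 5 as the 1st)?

Visit 5; enqueue 12, 11, 6 → queue [12, 11, 6]
Visit 12; enqueue 15, 4 → queue [11, 6, 15, 4]
Visit 11; enqueue 10 → queue [6, 15, 4, 10]
Visit 6; enqueue 13, 3 → queue [15, 4, 10, 13, 3]
Visit 15; enqueue 9, 7, 2 → queue [4, 10, 13, 3, 9, 7, 2]
Visit 4; enqueue 16, 14 → queue [10, 13, 3, 9, 7, 2, 16, 14]
Visit 10 → queue [13, 3, 9, 7, 2, 16, 14]
Visit 13 → queue [3, 9, 7, 2, 16, 14]
Visit 3; enqueue 1 → queue [9, 7, 2, 16, 14, 1]
Visit 9 → queue [7, 2, 16, 14, 1]
Visit 7; enqueue 8 → queue [2, 16, 14, 1, 8]
Visit 2 → queue [16, 14, 1, 8]
Visit 16 → queue [14, 1, 8]
Visit 14 → queue [1, 8]
Visit 1 → queue [8]
Visit 8 → queue []

Visit order: 5, 12, 11, 6, 15, 4, 10, 13, 3, 9, 7, 2, 16, 14, 1, 8

13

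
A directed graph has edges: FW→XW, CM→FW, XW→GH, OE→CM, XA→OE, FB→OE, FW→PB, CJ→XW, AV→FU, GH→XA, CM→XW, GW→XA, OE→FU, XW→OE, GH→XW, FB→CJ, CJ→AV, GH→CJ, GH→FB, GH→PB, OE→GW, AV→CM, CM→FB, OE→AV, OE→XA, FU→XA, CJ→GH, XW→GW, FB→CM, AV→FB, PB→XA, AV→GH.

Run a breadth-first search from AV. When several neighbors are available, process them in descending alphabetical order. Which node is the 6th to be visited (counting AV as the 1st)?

XW

Visit AV; enqueue GH, FU, FB, CM → queue [GH, FU, FB, CM]
Visit GH; enqueue XW, XA, PB, CJ → queue [FU, FB, CM, XW, XA, PB, CJ]
Visit FU → queue [FB, CM, XW, XA, PB, CJ]
Visit FB; enqueue OE → queue [CM, XW, XA, PB, CJ, OE]
Visit CM; enqueue FW → queue [XW, XA, PB, CJ, OE, FW]
Visit XW; enqueue GW → queue [XA, PB, CJ, OE, FW, GW]
Visit XA → queue [PB, CJ, OE, FW, GW]
Visit PB → queue [CJ, OE, FW, GW]
Visit CJ → queue [OE, FW, GW]
Visit OE → queue [FW, GW]
Visit FW → queue [GW]
Visit GW → queue []

Visit order: AV, GH, FU, FB, CM, XW, XA, PB, CJ, OE, FW, GW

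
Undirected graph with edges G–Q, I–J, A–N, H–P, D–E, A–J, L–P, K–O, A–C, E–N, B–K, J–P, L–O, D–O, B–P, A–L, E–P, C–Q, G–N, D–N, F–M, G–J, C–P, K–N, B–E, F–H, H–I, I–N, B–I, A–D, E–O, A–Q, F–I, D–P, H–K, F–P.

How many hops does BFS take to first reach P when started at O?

Level 0: O
Level 1: D, E, K, L
Level 2: A, B, H, N, P
Level 3: C, F, G, I, J, Q
Level 4: M
P first appears at level 2.

2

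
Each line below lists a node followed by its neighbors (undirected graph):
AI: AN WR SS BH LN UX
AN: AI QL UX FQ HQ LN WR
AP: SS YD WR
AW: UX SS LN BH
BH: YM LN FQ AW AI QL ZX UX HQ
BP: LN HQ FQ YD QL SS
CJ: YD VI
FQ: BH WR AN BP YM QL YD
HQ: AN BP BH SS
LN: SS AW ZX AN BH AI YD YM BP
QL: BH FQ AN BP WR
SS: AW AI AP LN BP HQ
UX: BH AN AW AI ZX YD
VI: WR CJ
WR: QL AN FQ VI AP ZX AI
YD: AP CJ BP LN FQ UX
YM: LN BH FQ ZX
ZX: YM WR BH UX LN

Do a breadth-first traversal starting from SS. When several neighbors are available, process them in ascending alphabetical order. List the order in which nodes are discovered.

SS -> AI -> AP -> AW -> BP -> HQ -> LN -> AN -> BH -> UX -> WR -> YD -> FQ -> QL -> YM -> ZX -> VI -> CJ

Visit SS; enqueue AI, AP, AW, BP, HQ, LN → queue [AI, AP, AW, BP, HQ, LN]
Visit AI; enqueue AN, BH, UX, WR → queue [AP, AW, BP, HQ, LN, AN, BH, UX, WR]
Visit AP; enqueue YD → queue [AW, BP, HQ, LN, AN, BH, UX, WR, YD]
Visit AW → queue [BP, HQ, LN, AN, BH, UX, WR, YD]
Visit BP; enqueue FQ, QL → queue [HQ, LN, AN, BH, UX, WR, YD, FQ, QL]
Visit HQ → queue [LN, AN, BH, UX, WR, YD, FQ, QL]
Visit LN; enqueue YM, ZX → queue [AN, BH, UX, WR, YD, FQ, QL, YM, ZX]
Visit AN → queue [BH, UX, WR, YD, FQ, QL, YM, ZX]
Visit BH → queue [UX, WR, YD, FQ, QL, YM, ZX]
Visit UX → queue [WR, YD, FQ, QL, YM, ZX]
Visit WR; enqueue VI → queue [YD, FQ, QL, YM, ZX, VI]
Visit YD; enqueue CJ → queue [FQ, QL, YM, ZX, VI, CJ]
Visit FQ → queue [QL, YM, ZX, VI, CJ]
Visit QL → queue [YM, ZX, VI, CJ]
Visit YM → queue [ZX, VI, CJ]
Visit ZX → queue [VI, CJ]
Visit VI → queue [CJ]
Visit CJ → queue []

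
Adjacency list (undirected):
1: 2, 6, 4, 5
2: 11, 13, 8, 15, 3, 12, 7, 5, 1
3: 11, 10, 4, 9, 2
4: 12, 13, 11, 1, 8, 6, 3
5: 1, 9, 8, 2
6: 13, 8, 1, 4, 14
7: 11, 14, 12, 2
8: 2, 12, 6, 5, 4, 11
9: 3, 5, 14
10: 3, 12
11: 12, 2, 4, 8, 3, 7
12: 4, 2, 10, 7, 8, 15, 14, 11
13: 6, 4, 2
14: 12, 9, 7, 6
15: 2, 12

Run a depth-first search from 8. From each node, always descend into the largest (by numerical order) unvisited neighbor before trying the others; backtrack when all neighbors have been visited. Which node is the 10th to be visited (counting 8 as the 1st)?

Visit 8
8 → 12
12 → 15
15 → 2
2 → 13
13 → 6
6 → 14
14 → 9
9 → 5
5 → 1
1 → 4
4 → 11
11 → 7
11 → 3
3 → 10

Visit order: 8, 12, 15, 2, 13, 6, 14, 9, 5, 1, 4, 11, 7, 3, 10

1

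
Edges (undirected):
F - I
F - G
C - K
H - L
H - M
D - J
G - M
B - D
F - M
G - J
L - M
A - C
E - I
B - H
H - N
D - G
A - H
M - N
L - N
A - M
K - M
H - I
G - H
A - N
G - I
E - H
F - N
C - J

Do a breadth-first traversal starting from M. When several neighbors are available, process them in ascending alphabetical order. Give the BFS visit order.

M A F G H K L N C I D J B E

Visit M; enqueue A, F, G, H, K, L, N → queue [A, F, G, H, K, L, N]
Visit A; enqueue C → queue [F, G, H, K, L, N, C]
Visit F; enqueue I → queue [G, H, K, L, N, C, I]
Visit G; enqueue D, J → queue [H, K, L, N, C, I, D, J]
Visit H; enqueue B, E → queue [K, L, N, C, I, D, J, B, E]
Visit K → queue [L, N, C, I, D, J, B, E]
Visit L → queue [N, C, I, D, J, B, E]
Visit N → queue [C, I, D, J, B, E]
Visit C → queue [I, D, J, B, E]
Visit I → queue [D, J, B, E]
Visit D → queue [J, B, E]
Visit J → queue [B, E]
Visit B → queue [E]
Visit E → queue []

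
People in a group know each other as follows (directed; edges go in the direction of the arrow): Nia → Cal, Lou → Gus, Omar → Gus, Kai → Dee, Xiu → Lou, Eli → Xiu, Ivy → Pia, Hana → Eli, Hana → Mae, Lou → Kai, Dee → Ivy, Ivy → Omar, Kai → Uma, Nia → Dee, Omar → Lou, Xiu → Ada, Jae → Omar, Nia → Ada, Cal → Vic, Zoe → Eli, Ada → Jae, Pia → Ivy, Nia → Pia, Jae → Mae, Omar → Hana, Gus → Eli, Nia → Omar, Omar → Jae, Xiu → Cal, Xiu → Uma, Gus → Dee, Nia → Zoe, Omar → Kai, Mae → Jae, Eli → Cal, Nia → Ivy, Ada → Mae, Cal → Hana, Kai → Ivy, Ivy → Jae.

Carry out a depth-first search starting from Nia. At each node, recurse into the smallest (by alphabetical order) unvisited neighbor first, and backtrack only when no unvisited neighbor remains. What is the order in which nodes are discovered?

Visit Nia
Nia → Ada
Ada → Jae
Jae → Mae
Jae → Omar
Omar → Gus
Gus → Dee
Dee → Ivy
Ivy → Pia
Gus → Eli
Eli → Cal
Cal → Hana
Cal → Vic
Eli → Xiu
Xiu → Lou
Lou → Kai
Kai → Uma
Nia → Zoe

Nia, Ada, Jae, Mae, Omar, Gus, Dee, Ivy, Pia, Eli, Cal, Hana, Vic, Xiu, Lou, Kai, Uma, Zoe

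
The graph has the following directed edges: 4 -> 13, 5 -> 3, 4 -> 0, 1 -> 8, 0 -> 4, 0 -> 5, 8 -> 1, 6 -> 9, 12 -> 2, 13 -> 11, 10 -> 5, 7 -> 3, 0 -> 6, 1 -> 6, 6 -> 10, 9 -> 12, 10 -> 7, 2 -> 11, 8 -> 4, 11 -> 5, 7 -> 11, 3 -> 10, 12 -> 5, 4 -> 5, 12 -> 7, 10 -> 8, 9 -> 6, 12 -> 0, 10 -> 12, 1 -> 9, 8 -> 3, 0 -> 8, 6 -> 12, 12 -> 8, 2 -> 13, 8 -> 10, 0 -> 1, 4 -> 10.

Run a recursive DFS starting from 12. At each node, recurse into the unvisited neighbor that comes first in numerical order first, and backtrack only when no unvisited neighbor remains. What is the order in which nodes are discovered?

12 → 0 → 1 → 6 → 9 → 10 → 5 → 3 → 7 → 11 → 8 → 4 → 13 → 2

Visit 12
12 → 0
0 → 1
1 → 6
6 → 9
6 → 10
10 → 5
5 → 3
10 → 7
7 → 11
10 → 8
8 → 4
4 → 13
12 → 2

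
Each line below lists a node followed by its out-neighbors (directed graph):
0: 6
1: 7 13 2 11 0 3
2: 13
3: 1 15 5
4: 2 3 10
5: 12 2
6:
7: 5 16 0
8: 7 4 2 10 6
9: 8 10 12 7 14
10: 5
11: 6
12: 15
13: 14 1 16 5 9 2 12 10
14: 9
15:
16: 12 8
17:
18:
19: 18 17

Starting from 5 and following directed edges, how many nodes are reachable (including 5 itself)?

17

BFS from 5 visits: 5, 12, 2, 15, 13, 14, 1, 16, 9, 10, 7, 11, 0, 3, 8, 6, 4
Reachable nodes: 17 of 20 total.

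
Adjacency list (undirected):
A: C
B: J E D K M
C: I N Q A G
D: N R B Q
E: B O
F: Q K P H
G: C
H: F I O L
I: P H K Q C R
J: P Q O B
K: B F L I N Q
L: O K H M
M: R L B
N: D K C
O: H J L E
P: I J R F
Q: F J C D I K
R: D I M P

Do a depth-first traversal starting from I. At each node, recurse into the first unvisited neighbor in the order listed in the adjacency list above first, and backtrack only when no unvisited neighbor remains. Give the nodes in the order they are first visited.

Visit I
I → P
P → J
J → Q
Q → F
F → K
K → B
B → E
E → O
O → H
H → L
L → M
M → R
R → D
D → N
N → C
C → A
C → G

I, P, J, Q, F, K, B, E, O, H, L, M, R, D, N, C, A, G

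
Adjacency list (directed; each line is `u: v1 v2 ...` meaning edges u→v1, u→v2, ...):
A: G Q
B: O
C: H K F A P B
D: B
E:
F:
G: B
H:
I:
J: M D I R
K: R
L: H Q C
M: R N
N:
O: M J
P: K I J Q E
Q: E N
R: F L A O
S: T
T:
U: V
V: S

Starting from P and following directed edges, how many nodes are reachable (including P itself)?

18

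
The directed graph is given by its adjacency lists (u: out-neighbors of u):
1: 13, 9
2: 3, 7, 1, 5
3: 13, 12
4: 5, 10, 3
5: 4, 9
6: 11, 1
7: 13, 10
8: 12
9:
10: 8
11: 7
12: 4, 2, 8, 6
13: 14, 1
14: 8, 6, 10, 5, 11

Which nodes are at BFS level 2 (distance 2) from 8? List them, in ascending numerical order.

2, 4, 6

Level 0: 8
Level 1: 12
Level 2: 2, 4, 6
Level 3: 1, 3, 5, 7, 10, 11
Level 4: 9, 13
Level 5: 14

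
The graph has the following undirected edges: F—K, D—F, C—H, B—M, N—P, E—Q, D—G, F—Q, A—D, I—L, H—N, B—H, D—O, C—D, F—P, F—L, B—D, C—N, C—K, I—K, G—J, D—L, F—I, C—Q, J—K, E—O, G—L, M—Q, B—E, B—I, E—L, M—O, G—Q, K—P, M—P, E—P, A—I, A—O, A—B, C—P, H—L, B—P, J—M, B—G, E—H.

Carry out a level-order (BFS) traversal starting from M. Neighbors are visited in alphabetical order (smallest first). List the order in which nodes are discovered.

Visit M; enqueue B, J, O, P, Q → queue [B, J, O, P, Q]
Visit B; enqueue A, D, E, G, H, I → queue [J, O, P, Q, A, D, E, G, H, I]
Visit J; enqueue K → queue [O, P, Q, A, D, E, G, H, I, K]
Visit O → queue [P, Q, A, D, E, G, H, I, K]
Visit P; enqueue C, F, N → queue [Q, A, D, E, G, H, I, K, C, F, N]
Visit Q → queue [A, D, E, G, H, I, K, C, F, N]
Visit A → queue [D, E, G, H, I, K, C, F, N]
Visit D; enqueue L → queue [E, G, H, I, K, C, F, N, L]
Visit E → queue [G, H, I, K, C, F, N, L]
Visit G → queue [H, I, K, C, F, N, L]
Visit H → queue [I, K, C, F, N, L]
Visit I → queue [K, C, F, N, L]
Visit K → queue [C, F, N, L]
Visit C → queue [F, N, L]
Visit F → queue [N, L]
Visit N → queue [L]
Visit L → queue []

M -> B -> J -> O -> P -> Q -> A -> D -> E -> G -> H -> I -> K -> C -> F -> N -> L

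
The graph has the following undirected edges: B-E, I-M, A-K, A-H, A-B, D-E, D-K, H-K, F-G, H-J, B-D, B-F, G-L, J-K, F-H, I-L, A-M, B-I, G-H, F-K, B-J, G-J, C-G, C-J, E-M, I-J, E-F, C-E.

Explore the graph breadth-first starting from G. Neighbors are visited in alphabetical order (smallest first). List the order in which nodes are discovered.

G, C, F, H, J, L, E, B, K, A, I, D, M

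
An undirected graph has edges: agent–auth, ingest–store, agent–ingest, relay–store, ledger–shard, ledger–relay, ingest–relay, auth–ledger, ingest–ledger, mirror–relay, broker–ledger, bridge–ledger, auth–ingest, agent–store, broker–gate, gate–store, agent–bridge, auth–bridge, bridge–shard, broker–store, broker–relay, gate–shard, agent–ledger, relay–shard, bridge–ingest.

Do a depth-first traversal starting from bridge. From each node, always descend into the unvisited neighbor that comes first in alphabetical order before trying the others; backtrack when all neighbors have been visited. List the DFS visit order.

bridge, agent, auth, ingest, ledger, broker, gate, shard, relay, mirror, store

Visit bridge
bridge → agent
agent → auth
auth → ingest
ingest → ledger
ledger → broker
broker → gate
gate → shard
shard → relay
relay → mirror
relay → store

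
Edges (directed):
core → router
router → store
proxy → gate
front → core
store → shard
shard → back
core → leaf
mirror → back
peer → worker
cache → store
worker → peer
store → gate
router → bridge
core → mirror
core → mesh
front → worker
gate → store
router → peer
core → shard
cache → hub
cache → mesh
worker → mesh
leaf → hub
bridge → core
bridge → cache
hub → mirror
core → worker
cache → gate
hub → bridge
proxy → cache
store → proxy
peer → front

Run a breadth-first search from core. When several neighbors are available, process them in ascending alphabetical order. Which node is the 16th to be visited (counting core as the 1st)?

proxy

Visit core; enqueue leaf, mesh, mirror, router, shard, worker → queue [leaf, mesh, mirror, router, shard, worker]
Visit leaf; enqueue hub → queue [mesh, mirror, router, shard, worker, hub]
Visit mesh → queue [mirror, router, shard, worker, hub]
Visit mirror; enqueue back → queue [router, shard, worker, hub, back]
Visit router; enqueue bridge, peer, store → queue [shard, worker, hub, back, bridge, peer, store]
Visit shard → queue [worker, hub, back, bridge, peer, store]
Visit worker → queue [hub, back, bridge, peer, store]
Visit hub → queue [back, bridge, peer, store]
Visit back → queue [bridge, peer, store]
Visit bridge; enqueue cache → queue [peer, store, cache]
Visit peer; enqueue front → queue [store, cache, front]
Visit store; enqueue gate, proxy → queue [cache, front, gate, proxy]
Visit cache → queue [front, gate, proxy]
Visit front → queue [gate, proxy]
Visit gate → queue [proxy]
Visit proxy → queue []

Visit order: core, leaf, mesh, mirror, router, shard, worker, hub, back, bridge, peer, store, cache, front, gate, proxy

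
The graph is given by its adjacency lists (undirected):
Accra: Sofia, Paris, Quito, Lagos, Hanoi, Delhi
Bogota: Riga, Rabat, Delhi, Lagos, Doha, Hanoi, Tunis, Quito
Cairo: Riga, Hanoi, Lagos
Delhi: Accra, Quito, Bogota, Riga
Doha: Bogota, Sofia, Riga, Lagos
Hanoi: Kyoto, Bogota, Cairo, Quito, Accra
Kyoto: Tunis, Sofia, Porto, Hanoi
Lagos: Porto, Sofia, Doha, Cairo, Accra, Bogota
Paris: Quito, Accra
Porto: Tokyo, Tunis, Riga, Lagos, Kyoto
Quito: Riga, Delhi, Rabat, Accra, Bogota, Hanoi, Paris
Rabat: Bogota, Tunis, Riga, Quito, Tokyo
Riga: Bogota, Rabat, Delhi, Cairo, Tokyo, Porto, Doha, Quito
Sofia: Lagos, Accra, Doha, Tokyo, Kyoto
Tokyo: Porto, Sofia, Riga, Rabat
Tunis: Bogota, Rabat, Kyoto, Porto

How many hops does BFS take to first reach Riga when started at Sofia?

2

Level 0: Sofia
Level 1: Accra, Doha, Kyoto, Lagos, Tokyo
Level 2: Bogota, Cairo, Delhi, Hanoi, Paris, Porto, Quito, Rabat, Riga, Tunis
Riga first appears at level 2.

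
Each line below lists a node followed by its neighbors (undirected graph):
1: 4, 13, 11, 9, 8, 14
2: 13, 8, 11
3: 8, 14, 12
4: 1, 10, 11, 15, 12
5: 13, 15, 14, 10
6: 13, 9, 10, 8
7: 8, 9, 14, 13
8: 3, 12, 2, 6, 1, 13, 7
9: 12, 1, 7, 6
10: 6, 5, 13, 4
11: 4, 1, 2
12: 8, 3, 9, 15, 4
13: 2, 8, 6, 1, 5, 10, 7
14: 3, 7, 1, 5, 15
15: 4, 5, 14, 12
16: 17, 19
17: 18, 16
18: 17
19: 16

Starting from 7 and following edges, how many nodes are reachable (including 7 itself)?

BFS from 7 visits: 7, 14, 13, 9, 8, 15, 5, 3, 1, 10, 6, 2, 12, 4, 11
Reachable nodes: 15 of 19 total.

15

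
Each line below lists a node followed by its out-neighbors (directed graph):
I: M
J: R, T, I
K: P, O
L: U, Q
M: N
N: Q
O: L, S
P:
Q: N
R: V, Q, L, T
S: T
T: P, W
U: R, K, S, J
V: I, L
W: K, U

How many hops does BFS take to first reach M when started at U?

Level 0: U
Level 1: J, K, R, S
Level 2: I, L, O, P, Q, T, V
Level 3: M, N, W
M first appears at level 3.

3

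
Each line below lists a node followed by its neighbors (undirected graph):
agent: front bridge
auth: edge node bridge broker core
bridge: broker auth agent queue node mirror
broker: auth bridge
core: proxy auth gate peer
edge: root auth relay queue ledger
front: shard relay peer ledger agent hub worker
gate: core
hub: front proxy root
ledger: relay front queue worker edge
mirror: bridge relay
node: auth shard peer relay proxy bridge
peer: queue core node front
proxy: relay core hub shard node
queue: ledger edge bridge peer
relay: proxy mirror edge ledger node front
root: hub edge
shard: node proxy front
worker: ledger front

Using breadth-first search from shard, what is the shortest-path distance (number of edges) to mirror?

Level 0: shard
Level 1: front, node, proxy
Level 2: agent, auth, bridge, core, hub, ledger, peer, relay, worker
Level 3: broker, edge, gate, mirror, queue, root
mirror first appears at level 3.

3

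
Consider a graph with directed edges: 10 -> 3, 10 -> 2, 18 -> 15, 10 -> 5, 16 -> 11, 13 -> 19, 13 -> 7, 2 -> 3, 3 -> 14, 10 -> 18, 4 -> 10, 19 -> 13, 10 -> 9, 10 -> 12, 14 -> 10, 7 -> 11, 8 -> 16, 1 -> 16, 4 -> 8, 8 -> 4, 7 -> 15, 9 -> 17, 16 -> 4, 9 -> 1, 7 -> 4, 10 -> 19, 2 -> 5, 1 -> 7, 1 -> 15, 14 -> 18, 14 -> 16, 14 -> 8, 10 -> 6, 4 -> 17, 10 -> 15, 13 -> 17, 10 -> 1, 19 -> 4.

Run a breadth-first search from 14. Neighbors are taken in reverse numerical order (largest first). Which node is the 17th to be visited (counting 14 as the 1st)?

Visit 14; enqueue 18, 16, 10, 8 → queue [18, 16, 10, 8]
Visit 18; enqueue 15 → queue [16, 10, 8, 15]
Visit 16; enqueue 11, 4 → queue [10, 8, 15, 11, 4]
Visit 10; enqueue 19, 12, 9, 6, 5, 3, 2, 1 → queue [8, 15, 11, 4, 19, 12, 9, 6, 5, 3, 2, 1]
Visit 8 → queue [15, 11, 4, 19, 12, 9, 6, 5, 3, 2, 1]
Visit 15 → queue [11, 4, 19, 12, 9, 6, 5, 3, 2, 1]
Visit 11 → queue [4, 19, 12, 9, 6, 5, 3, 2, 1]
Visit 4; enqueue 17 → queue [19, 12, 9, 6, 5, 3, 2, 1, 17]
Visit 19; enqueue 13 → queue [12, 9, 6, 5, 3, 2, 1, 17, 13]
Visit 12 → queue [9, 6, 5, 3, 2, 1, 17, 13]
Visit 9 → queue [6, 5, 3, 2, 1, 17, 13]
Visit 6 → queue [5, 3, 2, 1, 17, 13]
Visit 5 → queue [3, 2, 1, 17, 13]
Visit 3 → queue [2, 1, 17, 13]
Visit 2 → queue [1, 17, 13]
Visit 1; enqueue 7 → queue [17, 13, 7]
Visit 17 → queue [13, 7]
Visit 13 → queue [7]
Visit 7 → queue []

Visit order: 14, 18, 16, 10, 8, 15, 11, 4, 19, 12, 9, 6, 5, 3, 2, 1, 17, 13, 7

17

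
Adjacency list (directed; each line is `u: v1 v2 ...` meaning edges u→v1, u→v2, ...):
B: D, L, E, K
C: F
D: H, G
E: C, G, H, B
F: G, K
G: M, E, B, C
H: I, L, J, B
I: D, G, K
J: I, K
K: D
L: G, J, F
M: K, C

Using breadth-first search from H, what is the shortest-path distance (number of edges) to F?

Level 0: H
Level 1: B, I, J, L
Level 2: D, E, F, G, K
Level 3: C, M
F first appears at level 2.

2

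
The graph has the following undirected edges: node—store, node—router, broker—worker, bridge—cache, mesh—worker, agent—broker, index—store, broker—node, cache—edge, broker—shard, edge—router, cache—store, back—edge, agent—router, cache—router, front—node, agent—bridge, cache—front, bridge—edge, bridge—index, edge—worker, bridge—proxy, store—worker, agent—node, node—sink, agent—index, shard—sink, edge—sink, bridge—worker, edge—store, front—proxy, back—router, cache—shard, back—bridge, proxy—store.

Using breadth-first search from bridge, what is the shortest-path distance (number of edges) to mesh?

2

Level 0: bridge
Level 1: agent, back, cache, edge, index, proxy, worker
Level 2: broker, front, mesh, node, router, shard, sink, store
mesh first appears at level 2.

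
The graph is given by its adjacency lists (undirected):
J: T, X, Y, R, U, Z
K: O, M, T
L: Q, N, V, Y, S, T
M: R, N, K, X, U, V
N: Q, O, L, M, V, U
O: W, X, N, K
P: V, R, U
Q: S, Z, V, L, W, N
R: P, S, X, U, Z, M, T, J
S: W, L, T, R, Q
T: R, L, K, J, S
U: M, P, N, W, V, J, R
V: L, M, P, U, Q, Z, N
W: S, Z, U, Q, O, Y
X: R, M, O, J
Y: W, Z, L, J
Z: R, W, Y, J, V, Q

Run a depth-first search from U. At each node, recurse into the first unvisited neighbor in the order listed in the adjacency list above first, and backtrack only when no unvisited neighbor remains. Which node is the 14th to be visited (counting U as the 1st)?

K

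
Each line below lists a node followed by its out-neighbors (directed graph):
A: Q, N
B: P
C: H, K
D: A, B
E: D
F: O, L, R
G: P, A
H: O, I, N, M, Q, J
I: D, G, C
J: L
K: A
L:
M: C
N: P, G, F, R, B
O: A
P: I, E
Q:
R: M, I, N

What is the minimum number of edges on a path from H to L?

Level 0: H
Level 1: I, J, M, N, O, Q
Level 2: A, B, C, D, F, G, L, P, R
Level 3: E, K
L first appears at level 2.

2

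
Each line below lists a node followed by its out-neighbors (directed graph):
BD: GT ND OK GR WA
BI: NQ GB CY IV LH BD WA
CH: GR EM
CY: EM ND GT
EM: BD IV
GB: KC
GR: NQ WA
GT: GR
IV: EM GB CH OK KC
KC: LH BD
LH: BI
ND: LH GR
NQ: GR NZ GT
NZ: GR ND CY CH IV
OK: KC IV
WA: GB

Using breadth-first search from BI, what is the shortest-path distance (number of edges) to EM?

Level 0: BI
Level 1: BD, CY, GB, IV, LH, NQ, WA
Level 2: CH, EM, GR, GT, KC, ND, NZ, OK
EM first appears at level 2.

2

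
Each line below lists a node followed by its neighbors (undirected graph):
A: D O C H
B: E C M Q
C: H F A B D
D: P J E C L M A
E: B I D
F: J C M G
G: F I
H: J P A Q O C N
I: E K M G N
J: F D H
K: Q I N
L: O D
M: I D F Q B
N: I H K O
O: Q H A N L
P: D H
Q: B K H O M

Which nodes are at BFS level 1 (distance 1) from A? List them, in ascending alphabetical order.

C, D, H, O

Level 0: A
Level 1: C, D, H, O
Level 2: B, E, F, J, L, M, N, P, Q
Level 3: G, I, K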